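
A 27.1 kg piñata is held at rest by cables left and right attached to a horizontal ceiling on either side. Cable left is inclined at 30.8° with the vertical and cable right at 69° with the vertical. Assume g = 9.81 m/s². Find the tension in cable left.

T_left ≈ 252 N

Angles from the horizontal: cable left is 90° − 30.8° = 59.2°, cable right is 90° − 69° = 21°.
Weight W = 27.1 × 9.81 = 265.9 N acts straight down.
Horizontal: T_left cos 59.2° = T_right cos 21°  →  T_right = 0.5485 T_left.
Vertical: T_left sin 59.2° + T_right sin 21° = 265.9.
Substituting the horizontal relation into the vertical equation gives 1.056 T_left = 265.9, so T_left = 251.9 N.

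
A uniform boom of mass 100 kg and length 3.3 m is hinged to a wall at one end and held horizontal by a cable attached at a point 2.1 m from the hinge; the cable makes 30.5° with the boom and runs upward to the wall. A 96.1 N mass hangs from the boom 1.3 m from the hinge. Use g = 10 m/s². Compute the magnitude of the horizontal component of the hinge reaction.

Take torques about the hinge: T sin 30.5° · 2.1 = 100×10×1.65 + 96.1×1.3 = 1774.9 N·m.
So T = 1774.9 / (0.5075 × 2.1) = 1665.3 N.
ΣF_x = 0: H_x = T cos 30.5° = 1434.9 N.

H_x ≈ 1430 N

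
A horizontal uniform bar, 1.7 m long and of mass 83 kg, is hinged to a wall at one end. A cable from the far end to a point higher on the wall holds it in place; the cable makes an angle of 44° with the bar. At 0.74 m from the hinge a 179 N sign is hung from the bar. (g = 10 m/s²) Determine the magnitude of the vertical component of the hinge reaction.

|H_y| ≈ 516 N

Take torques about the hinge: T sin 44° · 1.7 = 83×10×0.85 + 179×0.74 = 837.96 N·m.
So T = 837.96 / (0.6947 × 1.7) = 709.58 N.
ΣF_y = 0: H_y = (83×10 + 179) − T sin 44° = 1009 − 492.92 = 516.08 N.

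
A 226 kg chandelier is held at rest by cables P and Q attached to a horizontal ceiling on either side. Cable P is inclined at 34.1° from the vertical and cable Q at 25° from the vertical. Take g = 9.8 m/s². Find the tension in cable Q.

Angles from the horizontal: cable P is 90° − 34.1° = 55.9°, cable Q is 90° − 25° = 65°.
Weight W = 226 × 9.8 = 2215 N acts straight down.
Horizontal: T_P cos 55.9° = T_Q cos 65°  →  T_P = 0.7538 T_Q.
Vertical: T_P sin 55.9° + T_Q sin 65° = 2215.
Substituting the horizontal relation into the vertical equation gives 1.531 T_Q = 2215, so T_Q = 1447 N.

T_Q ≈ 1450 N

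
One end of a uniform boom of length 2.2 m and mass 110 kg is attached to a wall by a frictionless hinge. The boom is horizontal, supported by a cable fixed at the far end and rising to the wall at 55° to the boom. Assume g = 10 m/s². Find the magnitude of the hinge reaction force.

|H| ≈ 671 N

Take torques about the hinge: T sin 55° · 2.2 = 110×10×1.1 = 1210 N·m.
So T = 1210 / (0.8192 × 2.2) = 671.43 N.
ΣF_x = 0: H_x = T cos 55° = 385.11 N.
ΣF_y = 0: H_y = (110×10) − T sin 55° = 1100 − 550 = 550 N.
|H| = √(H_x² + H_y²) = √((385.11)² + (550)²) = 671.43 N.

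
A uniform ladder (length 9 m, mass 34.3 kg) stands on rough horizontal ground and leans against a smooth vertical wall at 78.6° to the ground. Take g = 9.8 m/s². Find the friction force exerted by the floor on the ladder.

Torques about the foot: N_wall · 9 sin 78.6° = 34.3×9.8×4.5 cos 78.6° → N_wall = 33.889 N.
ΣF_x = 0: f_floor = N_wall = 33.889 N.

f ≈ 33.9 N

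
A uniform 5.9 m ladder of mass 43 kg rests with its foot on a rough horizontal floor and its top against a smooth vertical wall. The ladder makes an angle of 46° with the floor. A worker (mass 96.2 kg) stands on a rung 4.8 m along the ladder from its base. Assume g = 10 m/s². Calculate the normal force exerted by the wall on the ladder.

Torques about the foot: N_wall · 5.9 sin 46° = 43×10×2.95 cos 46° + 96.2×10×4.8 cos 46° → N_wall = 963.41 N.

N_wall ≈ 963 N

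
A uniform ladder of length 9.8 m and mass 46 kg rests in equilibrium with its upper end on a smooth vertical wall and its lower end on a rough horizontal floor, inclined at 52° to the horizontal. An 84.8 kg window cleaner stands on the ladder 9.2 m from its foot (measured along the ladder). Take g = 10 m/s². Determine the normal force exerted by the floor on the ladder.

N_floor ≈ 1310 N

ΣF_y = 0: N_floor = 46×10 + 84.8×10 = 1308 N.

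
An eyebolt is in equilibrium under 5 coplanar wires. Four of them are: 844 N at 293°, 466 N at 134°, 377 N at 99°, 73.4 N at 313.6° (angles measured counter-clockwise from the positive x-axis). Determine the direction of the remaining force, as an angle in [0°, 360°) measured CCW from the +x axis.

θ ≈ 88.9°

Sum the known components: ΣF_x = -2.291 N, ΣF_y = -122.5 N.
For equilibrium the remaining force must supply (−ΣF_x, −ΣF_y) = (2.291, 122.5) N.
Magnitude = √((2.291)² + (122.5)²) = 122.5 N; direction = atan2(122.5, 2.291) = 88.9°.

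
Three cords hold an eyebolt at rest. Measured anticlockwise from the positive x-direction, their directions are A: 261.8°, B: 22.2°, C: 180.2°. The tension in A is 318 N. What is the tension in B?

T_B ≈ 840 N

Resolve: ΣF_x = 318 cos 261.8° + T_B cos 22.2° + T_C cos 180.2° = 0.
        ΣF_y = 318 sin 261.8° + T_B sin 22.2° + T_C sin 180.2° = 0.
The known terms sum to (-45.36, -314.7) N, so 0.9259 T_B − 1.0000 T_C = 45.36 and 0.3778 T_B − 0.0035 T_C = 314.7.
Solving simultaneously: T_B = 839.8 N, T_C = 732.2 N.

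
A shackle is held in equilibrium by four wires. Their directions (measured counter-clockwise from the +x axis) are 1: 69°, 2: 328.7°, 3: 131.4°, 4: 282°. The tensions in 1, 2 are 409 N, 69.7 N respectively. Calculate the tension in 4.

T_4 ≈ 781 N

Resolve: ΣF_x = 409 cos 69° + 69.7 cos 328.7° + T_3 cos 131.4° + T_4 cos 282° = 0.
        ΣF_y = 409 sin 69° + 69.7 sin 328.7° + T_3 sin 131.4° + T_4 sin 282° = 0.
The known terms sum to (206.1, 345.6) N, so -0.6613 T_3 + 0.2079 T_4 = -206.1 and 0.7501 T_3 − 0.9781 T_4 = -345.6.
Solving simultaneously: T_3 = 557.1 N, T_4 = 780.6 N.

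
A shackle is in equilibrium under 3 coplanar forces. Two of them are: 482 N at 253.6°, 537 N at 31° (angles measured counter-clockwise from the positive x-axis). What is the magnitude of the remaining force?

Sum the known components: ΣF_x = 324.2 N, ΣF_y = -185.8 N.
For equilibrium the remaining force must supply (−ΣF_x, −ΣF_y) = (-324.2, 185.8) N.
Magnitude = √((-324.2)² + (185.8)²) = 373.7 N; direction = atan2(185.8, -324.2) = 150.2°.

F ≈ 374 N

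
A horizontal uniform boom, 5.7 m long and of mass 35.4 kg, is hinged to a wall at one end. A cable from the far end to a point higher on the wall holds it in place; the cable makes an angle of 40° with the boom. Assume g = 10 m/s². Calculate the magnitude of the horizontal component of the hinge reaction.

H_x ≈ 211 N

Take torques about the hinge: T sin 40° · 5.7 = 35.4×10×2.85 = 1008.9 N·m.
So T = 1008.9 / (0.6428 × 5.7) = 275.36 N.
ΣF_x = 0: H_x = T cos 40° = 210.94 N.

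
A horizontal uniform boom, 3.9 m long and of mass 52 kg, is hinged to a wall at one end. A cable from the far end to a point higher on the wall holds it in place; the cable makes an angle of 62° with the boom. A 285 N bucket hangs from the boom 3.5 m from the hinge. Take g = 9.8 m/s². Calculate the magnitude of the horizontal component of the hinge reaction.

Take torques about the hinge: T sin 62° · 3.9 = 52×9.8×1.95 + 285×3.5 = 1991.2 N·m.
So T = 1991.2 / (0.8829 × 3.9) = 578.26 N.
ΣF_x = 0: H_x = T cos 62° = 271.47 N.

H_x ≈ 271 N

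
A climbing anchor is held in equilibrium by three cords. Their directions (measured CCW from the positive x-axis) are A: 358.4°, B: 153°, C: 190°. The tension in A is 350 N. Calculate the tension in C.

T_C ≈ 249 N

Resolve: ΣF_x = 350 cos 358.4° + T_B cos 153° + T_C cos 190° = 0.
        ΣF_y = 350 sin 358.4° + T_B sin 153° + T_C sin 190° = 0.
The known terms sum to (349.9, -9.773) N, so -0.8910 T_B − 0.9848 T_C = -349.9 and 0.4540 T_B − 0.1736 T_C = 9.773.
Solving simultaneously: T_B = 116.9 N, T_C = 249.5 N.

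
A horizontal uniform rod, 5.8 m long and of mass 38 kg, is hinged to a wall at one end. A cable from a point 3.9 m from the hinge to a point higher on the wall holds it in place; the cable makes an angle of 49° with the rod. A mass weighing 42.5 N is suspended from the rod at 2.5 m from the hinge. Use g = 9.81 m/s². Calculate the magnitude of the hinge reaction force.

Take torques about the hinge: T sin 49° · 3.9 = 38×9.81×2.9 + 42.5×2.5 = 1187.3 N·m.
So T = 1187.3 / (0.7547 × 3.9) = 403.39 N.
ΣF_x = 0: H_x = T cos 49° = 264.64 N.
ΣF_y = 0: H_y = (38×9.81 + 42.5) − T sin 49° = 415.28 − 304.44 = 110.84 N.
|H| = √(H_x² + H_y²) = √((264.64)² + (110.84)²) = 286.92 N.

|H| ≈ 287 N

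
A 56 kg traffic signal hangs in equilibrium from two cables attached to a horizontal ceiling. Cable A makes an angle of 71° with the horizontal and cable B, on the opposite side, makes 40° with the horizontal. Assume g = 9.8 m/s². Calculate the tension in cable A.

T_A ≈ 450 N

Weight W = 56 × 9.8 = 548.8 N acts straight down.
Horizontal: T_A cos 71° = T_B cos 40°  →  T_B = 0.425 T_A.
Vertical: T_A sin 71° + T_B sin 40° = 548.8.
Substituting the horizontal relation into the vertical equation gives 1.219 T_A = 548.8, so T_A = 450.3 N.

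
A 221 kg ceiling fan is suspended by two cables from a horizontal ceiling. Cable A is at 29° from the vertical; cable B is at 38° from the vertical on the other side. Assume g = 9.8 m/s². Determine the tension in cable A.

Angles from the horizontal: cable A is 90° − 29° = 61°, cable B is 90° − 38° = 52°.
Weight W = 221 × 9.8 = 2166 N acts straight down.
Horizontal: T_A cos 61° = T_B cos 52°  →  T_B = 0.7875 T_A.
Vertical: T_A sin 61° + T_B sin 52° = 2166.
Substituting the horizontal relation into the vertical equation gives 1.495 T_A = 2166, so T_A = 1449 N.

T_A ≈ 1450 N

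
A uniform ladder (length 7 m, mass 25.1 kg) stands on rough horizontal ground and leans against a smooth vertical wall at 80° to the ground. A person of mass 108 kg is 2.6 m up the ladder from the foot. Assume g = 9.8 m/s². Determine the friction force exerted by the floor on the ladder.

Torques about the foot: N_wall · 7 sin 80° = 25.1×9.8×3.5 cos 80° + 108×9.8×2.6 cos 80° → N_wall = 91.004 N.
ΣF_x = 0: f_floor = N_wall = 91.004 N.

f ≈ 91 N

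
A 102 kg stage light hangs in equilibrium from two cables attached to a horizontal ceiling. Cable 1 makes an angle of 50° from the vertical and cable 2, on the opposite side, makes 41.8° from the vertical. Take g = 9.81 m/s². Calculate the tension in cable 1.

T_1 ≈ 667 N

Angles from the horizontal: cable 1 is 90° − 50° = 40°, cable 2 is 90° − 41.8° = 48.2°.
Weight W = 102 × 9.81 = 1001 N acts straight down.
Horizontal: T_1 cos 40° = T_2 cos 48.2°  →  T_2 = 1.149 T_1.
Vertical: T_1 sin 40° + T_2 sin 48.2° = 1001.
Substituting the horizontal relation into the vertical equation gives 1.5 T_1 = 1001, so T_1 = 667.3 N.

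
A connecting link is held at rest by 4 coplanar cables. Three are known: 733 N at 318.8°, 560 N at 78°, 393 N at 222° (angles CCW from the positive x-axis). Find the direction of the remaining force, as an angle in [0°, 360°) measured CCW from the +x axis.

Sum the known components: ΣF_x = 375.9 N, ΣF_y = -198 N.
For equilibrium the remaining force must supply (−ΣF_x, −ΣF_y) = (-375.9, 198) N.
Magnitude = √((-375.9)² + (198)²) = 424.9 N; direction = atan2(198, -375.9) = 152.2°.

θ ≈ 152°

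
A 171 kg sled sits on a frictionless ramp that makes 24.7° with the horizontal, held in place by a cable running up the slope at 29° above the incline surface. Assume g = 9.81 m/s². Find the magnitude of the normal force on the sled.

N ≈ 1140 N

Take axes along and perpendicular to the incline. Weight components: W sin 24.7° = 701 N down-slope, W cos 24.7° = 1524 N into the surface.
Along incline: T cos 29° = W sin 24.7° → T = 801.5 N.
Perpendicular: N = W cos 24.7° − T sin 29° = 1135 N.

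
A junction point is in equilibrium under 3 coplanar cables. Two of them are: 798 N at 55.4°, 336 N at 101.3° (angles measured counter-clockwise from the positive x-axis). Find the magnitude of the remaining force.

F ≈ 1060 N

Sum the known components: ΣF_x = 387.3 N, ΣF_y = 986.3 N.
For equilibrium the remaining force must supply (−ΣF_x, −ΣF_y) = (-387.3, -986.3) N.
Magnitude = √((-387.3)² + (-986.3)²) = 1060 N; direction = atan2(-986.3, -387.3) = 248.6°.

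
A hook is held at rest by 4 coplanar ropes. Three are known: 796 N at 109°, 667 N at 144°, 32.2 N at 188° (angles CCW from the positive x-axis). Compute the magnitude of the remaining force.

F ≈ 1410 N

Sum the known components: ΣF_x = -830.7 N, ΣF_y = 1140 N.
For equilibrium the remaining force must supply (−ΣF_x, −ΣF_y) = (830.7, -1140) N.
Magnitude = √((830.7)² + (-1140)²) = 1411 N; direction = atan2(-1140, 830.7) = 306.1°.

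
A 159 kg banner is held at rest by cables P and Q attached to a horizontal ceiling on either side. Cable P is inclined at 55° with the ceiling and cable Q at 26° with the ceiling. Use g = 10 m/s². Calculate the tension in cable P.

T_P ≈ 1450 N

Weight W = 159 × 10 = 1590 N acts straight down.
Horizontal: T_P cos 55° = T_Q cos 26°  →  T_Q = 0.6382 T_P.
Vertical: T_P sin 55° + T_Q sin 26° = 1590.
Substituting the horizontal relation into the vertical equation gives 1.099 T_P = 1590, so T_P = 1447 N.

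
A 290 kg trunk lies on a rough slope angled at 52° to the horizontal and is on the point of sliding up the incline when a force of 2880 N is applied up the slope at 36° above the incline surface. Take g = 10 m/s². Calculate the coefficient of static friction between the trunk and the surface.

μ ≈ 0.483

On the verge of sliding up the incline, friction is at its maximum μN and acts down the slope.
Perpendicular to incline: N = W cos 52° − P sin 36° = 1785 − 1693 = 92.6 N.
Along incline: P cos 36° − μN = W sin 52° → μ = −(W sin 52° − P cos 36°) / N = 0.4831.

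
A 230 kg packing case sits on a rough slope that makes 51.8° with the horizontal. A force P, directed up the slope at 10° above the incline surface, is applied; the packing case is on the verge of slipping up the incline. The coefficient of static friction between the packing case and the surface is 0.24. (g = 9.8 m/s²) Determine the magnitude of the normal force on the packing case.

On the verge of sliding up the incline, friction equals μN and acts down the slope.
Perpendicular: N + P sin 10° = W cos 51.8° = 1394 N.
Along incline: P cos 10° = W sin 51.8° + μN  with W sin 51.8° = 1771 N.
Solving the pair for P and N: P = 2052 N, N = 1038 N (and f = μN = 249 N).

N ≈ 1040 N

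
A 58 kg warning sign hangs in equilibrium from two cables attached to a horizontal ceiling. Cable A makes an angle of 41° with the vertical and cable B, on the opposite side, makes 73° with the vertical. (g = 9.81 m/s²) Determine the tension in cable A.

T_A ≈ 596 N

Angles from the horizontal: cable A is 90° − 41° = 49°, cable B is 90° − 73° = 17°.
Weight W = 58 × 9.81 = 569 N acts straight down.
Horizontal: T_A cos 49° = T_B cos 17°  →  T_B = 0.686 T_A.
Vertical: T_A sin 49° + T_B sin 17° = 569.
Substituting the horizontal relation into the vertical equation gives 0.9553 T_A = 569, so T_A = 595.6 N.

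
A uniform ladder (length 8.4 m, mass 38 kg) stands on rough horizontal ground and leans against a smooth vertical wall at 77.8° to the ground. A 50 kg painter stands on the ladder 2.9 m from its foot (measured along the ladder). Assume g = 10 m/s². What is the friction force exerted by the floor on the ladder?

f ≈ 78.4 N

Torques about the foot: N_wall · 8.4 sin 77.8° = 38×10×4.2 cos 77.8° + 50×10×2.9 cos 77.8° → N_wall = 78.401 N.
ΣF_x = 0: f_floor = N_wall = 78.401 N.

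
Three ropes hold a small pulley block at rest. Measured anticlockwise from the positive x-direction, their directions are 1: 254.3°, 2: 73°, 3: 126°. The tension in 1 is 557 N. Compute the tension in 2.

Resolve: ΣF_x = 557 cos 254.3° + T_2 cos 73° + T_3 cos 126° = 0.
        ΣF_y = 557 sin 254.3° + T_2 sin 73° + T_3 sin 126° = 0.
The known terms sum to (-150.7, -536.2) N, so 0.2924 T_2 − 0.5878 T_3 = 150.7 and 0.9563 T_2 + 0.8090 T_3 = 536.2.
Solving simultaneously: T_2 = 547.3 N, T_3 = 15.82 N.

T_2 ≈ 547 N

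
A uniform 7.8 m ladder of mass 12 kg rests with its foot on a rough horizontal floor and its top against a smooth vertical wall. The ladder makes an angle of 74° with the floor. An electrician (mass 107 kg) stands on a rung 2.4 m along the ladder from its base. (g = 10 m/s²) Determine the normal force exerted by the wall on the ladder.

Torques about the foot: N_wall · 7.8 sin 74° = 12×10×3.9 cos 74° + 107×10×2.4 cos 74° → N_wall = 111.61 N.

N_wall ≈ 112 N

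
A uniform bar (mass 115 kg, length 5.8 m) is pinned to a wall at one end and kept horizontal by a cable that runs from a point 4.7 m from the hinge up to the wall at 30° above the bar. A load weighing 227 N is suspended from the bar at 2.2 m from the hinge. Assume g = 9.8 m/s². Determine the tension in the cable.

T ≈ 1600 N

Take torques about the hinge: T sin 30° · 4.7 = 115×9.8×2.9 + 227×2.2 = 3767.7 N·m.
So T = 3767.7 / (0.5000 × 4.7) = 1603.3 N.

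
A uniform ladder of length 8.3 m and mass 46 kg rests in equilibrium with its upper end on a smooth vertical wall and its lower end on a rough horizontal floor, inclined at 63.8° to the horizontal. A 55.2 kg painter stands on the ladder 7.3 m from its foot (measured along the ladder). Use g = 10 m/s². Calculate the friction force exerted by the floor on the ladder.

f ≈ 352 N

Torques about the foot: N_wall · 8.3 sin 63.8° = 46×10×4.15 cos 63.8° + 55.2×10×7.3 cos 63.8° → N_wall = 352.07 N.
ΣF_x = 0: f_floor = N_wall = 352.07 N.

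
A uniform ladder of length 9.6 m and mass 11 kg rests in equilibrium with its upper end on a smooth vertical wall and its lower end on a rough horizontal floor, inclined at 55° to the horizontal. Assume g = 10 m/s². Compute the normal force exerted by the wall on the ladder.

Torques about the foot: N_wall · 9.6 sin 55° = 11×10×4.8 cos 55° → N_wall = 38.511 N.

N_wall ≈ 38.5 N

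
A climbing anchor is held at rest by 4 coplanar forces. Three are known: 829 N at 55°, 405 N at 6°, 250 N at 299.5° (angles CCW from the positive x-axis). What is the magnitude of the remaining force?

F ≈ 1120 N

Sum the known components: ΣF_x = 1001 N, ΣF_y = 503.8 N.
For equilibrium the remaining force must supply (−ΣF_x, −ΣF_y) = (-1001, -503.8) N.
Magnitude = √((-1001)² + (-503.8)²) = 1121 N; direction = atan2(-503.8, -1001) = 206.7°.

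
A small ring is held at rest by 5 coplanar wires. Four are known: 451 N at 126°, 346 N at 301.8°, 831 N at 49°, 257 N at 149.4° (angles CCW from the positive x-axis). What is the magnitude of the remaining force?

Sum the known components: ΣF_x = 241.2 N, ΣF_y = 828.8 N.
For equilibrium the remaining force must supply (−ΣF_x, −ΣF_y) = (-241.2, -828.8) N.
Magnitude = √((-241.2)² + (-828.8)²) = 863.2 N; direction = atan2(-828.8, -241.2) = 253.8°.

F ≈ 863 N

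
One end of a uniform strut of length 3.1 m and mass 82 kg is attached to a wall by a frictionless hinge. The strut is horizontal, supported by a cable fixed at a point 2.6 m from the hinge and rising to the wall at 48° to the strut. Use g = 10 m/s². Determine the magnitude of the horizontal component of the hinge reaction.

H_x ≈ 440 N

Take torques about the hinge: T sin 48° · 2.6 = 82×10×1.55 = 1271 N·m.
So T = 1271 / (0.7431 × 2.6) = 657.81 N.
ΣF_x = 0: H_x = T cos 48° = 440.16 N.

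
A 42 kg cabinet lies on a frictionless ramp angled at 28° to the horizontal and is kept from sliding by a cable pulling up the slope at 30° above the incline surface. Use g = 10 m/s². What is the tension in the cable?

T ≈ 228 N

Take axes along and perpendicular to the incline. Weight components: W sin 28° = 197.2 N down-slope, W cos 28° = 370.8 N into the surface.
Along incline: T cos 30° = W sin 28° → T = 227.7 N.
Perpendicular: N = W cos 28° − T sin 30° = 257 N.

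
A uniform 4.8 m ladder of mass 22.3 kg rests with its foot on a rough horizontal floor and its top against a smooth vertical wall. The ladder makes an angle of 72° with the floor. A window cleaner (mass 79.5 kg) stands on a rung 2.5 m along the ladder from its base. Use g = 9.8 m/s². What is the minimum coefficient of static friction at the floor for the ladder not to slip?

μ_min ≈ 0.168

ΣF_y = 0: N_floor = 22.3×9.8 + 79.5×9.8 = 997.64 N.
Torques about the foot: N_wall · 4.8 sin 72° = 22.3×9.8×2.4 cos 72° + 79.5×9.8×2.5 cos 72° → N_wall = 167.35 N.
ΣF_x = 0: f_floor = N_wall = 167.35 N.
μ_min = f_floor / N_floor = 167.35 / 997.64 = 0.1677.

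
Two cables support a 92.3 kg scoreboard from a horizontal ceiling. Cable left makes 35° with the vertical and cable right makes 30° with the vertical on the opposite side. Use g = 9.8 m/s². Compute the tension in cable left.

Angles from the horizontal: cable left is 90° − 35° = 55°, cable right is 90° − 30° = 60°.
Weight W = 92.3 × 9.8 = 904.5 N acts straight down.
Horizontal: T_left cos 55° = T_right cos 60°  →  T_right = 1.147 T_left.
Vertical: T_left sin 55° + T_right sin 60° = 904.5.
Substituting the horizontal relation into the vertical equation gives 1.813 T_left = 904.5, so T_left = 499 N.

T_left ≈ 499 N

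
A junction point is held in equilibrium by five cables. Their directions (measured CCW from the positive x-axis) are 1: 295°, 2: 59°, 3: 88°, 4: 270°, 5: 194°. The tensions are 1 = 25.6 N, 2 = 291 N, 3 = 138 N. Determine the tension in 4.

T_4 ≈ 323 N

Resolve: ΣF_x = 25.6 cos 295° + 291 cos 59° + 138 cos 88° + T_4 cos 270° + T_5 cos 194° = 0.
        ΣF_y = 25.6 sin 295° + 291 sin 59° + 138 sin 88° + T_4 sin 270° + T_5 sin 194° = 0.
The known terms sum to (165.5, 364.2) N, so 0.0000 T_4 − 0.9703 T_5 = -165.5 and -1.0000 T_4 − 0.2419 T_5 = -364.2.
Solving simultaneously: T_4 = 322.9 N, T_5 = 170.6 N.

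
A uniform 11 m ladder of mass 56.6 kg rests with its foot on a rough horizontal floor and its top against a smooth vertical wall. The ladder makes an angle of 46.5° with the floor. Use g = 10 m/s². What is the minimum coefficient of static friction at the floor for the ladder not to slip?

ΣF_y = 0: N_floor = 56.6×10 = 566 N.
Torques about the foot: N_wall · 11 sin 46.5° = 56.6×10×5.5 cos 46.5° → N_wall = 268.56 N.
ΣF_x = 0: f_floor = N_wall = 268.56 N.
μ_min = f_floor / N_floor = 268.56 / 566 = 0.4745.

μ_min ≈ 0.474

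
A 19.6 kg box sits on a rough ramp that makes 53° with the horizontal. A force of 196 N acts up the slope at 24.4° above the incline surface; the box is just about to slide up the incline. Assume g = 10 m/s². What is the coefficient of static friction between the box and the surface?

On the verge of sliding up the incline, friction is at its maximum μN and acts down the slope.
Perpendicular to incline: N = W cos 53° − P sin 24.4° = 118 − 80.97 = 36.99 N.
Along incline: P cos 24.4° − μN = W sin 53° → μ = −(W sin 53° − P cos 24.4°) / N = 0.5938.

μ ≈ 0.594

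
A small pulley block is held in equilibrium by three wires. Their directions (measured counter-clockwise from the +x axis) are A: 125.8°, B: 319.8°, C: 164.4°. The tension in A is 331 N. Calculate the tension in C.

T_C ≈ 192 N

Resolve: ΣF_x = 331 cos 125.8° + T_B cos 319.8° + T_C cos 164.4° = 0.
        ΣF_y = 331 sin 125.8° + T_B sin 319.8° + T_C sin 164.4° = 0.
The known terms sum to (-193.6, 268.5) N, so 0.7638 T_B − 0.9632 T_C = 193.6 and -0.6455 T_B + 0.2689 T_C = -268.5.
Solving simultaneously: T_B = 496.1 N, T_C = 192.4 N.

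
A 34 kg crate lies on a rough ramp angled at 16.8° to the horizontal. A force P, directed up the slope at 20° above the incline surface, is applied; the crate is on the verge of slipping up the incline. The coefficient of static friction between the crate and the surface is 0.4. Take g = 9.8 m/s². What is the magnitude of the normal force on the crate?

On the verge of sliding up the incline, friction equals μN and acts down the slope.
Perpendicular: N + P sin 20° = W cos 16.8° = 319 N.
Along incline: P cos 20° = W sin 16.8° + μN  with W sin 16.8° = 96.31 N.
Solving the pair for P and N: P = 208 N, N = 247.8 N (and f = μN = 99.14 N).

N ≈ 248 N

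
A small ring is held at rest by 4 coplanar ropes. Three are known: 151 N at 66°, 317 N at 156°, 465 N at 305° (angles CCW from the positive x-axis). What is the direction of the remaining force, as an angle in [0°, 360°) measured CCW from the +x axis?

Sum the known components: ΣF_x = 38.54 N, ΣF_y = -114 N.
For equilibrium the remaining force must supply (−ΣF_x, −ΣF_y) = (-38.54, 114) N.
Magnitude = √((-38.54)² + (114)²) = 120.4 N; direction = atan2(114, -38.54) = 108.7°.

θ ≈ 109°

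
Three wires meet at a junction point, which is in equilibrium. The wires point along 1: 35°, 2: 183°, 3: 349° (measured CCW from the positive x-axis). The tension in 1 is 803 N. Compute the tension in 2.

T_2 ≈ 2390 N

Resolve: ΣF_x = 803 cos 35° + T_2 cos 183° + T_3 cos 349° = 0.
        ΣF_y = 803 sin 35° + T_2 sin 183° + T_3 sin 349° = 0.
The known terms sum to (657.8, 460.6) N, so -0.9986 T_2 + 0.9816 T_3 = -657.8 and -0.0523 T_2 − 0.1908 T_3 = -460.6.
Solving simultaneously: T_2 = 2388 N, T_3 = 1759 N.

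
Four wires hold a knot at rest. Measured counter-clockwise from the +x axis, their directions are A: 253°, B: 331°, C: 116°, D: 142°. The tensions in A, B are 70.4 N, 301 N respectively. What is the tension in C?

Resolve: ΣF_x = 70.4 cos 253° + 301 cos 331° + T_C cos 116° + T_D cos 142° = 0.
        ΣF_y = 70.4 sin 253° + 301 sin 331° + T_C sin 116° + T_D sin 142° = 0.
The known terms sum to (242.7, -213.3) N, so -0.4384 T_C − 0.7880 T_D = -242.7 and 0.8988 T_C + 0.6157 T_D = 213.3.
Solving simultaneously: T_C = 42.51 N, T_D = 284.3 N.

T_C ≈ 42.5 N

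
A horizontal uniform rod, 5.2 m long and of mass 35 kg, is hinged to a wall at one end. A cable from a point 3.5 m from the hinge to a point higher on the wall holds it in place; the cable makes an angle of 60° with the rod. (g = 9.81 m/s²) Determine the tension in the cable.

T ≈ 295 N

Take torques about the hinge: T sin 60° · 3.5 = 35×9.81×2.6 = 892.71 N·m.
So T = 892.71 / (0.8660 × 3.5) = 294.52 N.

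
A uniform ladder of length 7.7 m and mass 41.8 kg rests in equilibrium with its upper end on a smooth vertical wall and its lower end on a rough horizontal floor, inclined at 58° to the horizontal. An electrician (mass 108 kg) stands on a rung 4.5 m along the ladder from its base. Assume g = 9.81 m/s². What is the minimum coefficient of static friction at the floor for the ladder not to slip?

ΣF_y = 0: N_floor = 41.8×9.81 + 108×9.81 = 1469.5 N.
Torques about the foot: N_wall · 7.7 sin 58° = 41.8×9.81×3.85 cos 58° + 108×9.81×4.5 cos 58° → N_wall = 515.02 N.
ΣF_x = 0: f_floor = N_wall = 515.02 N.
μ_min = f_floor / N_floor = 515.02 / 1469.5 = 0.3505.

μ_min ≈ 0.350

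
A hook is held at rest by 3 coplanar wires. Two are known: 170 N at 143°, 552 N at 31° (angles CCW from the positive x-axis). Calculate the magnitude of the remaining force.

Sum the known components: ΣF_x = 337.4 N, ΣF_y = 386.6 N.
For equilibrium the remaining force must supply (−ΣF_x, −ΣF_y) = (-337.4, -386.6) N.
Magnitude = √((-337.4)² + (-386.6)²) = 513.1 N; direction = atan2(-386.6, -337.4) = 228.9°.

F ≈ 513 N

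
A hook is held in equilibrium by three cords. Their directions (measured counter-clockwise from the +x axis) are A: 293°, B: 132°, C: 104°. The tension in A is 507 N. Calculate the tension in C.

T_C ≈ 352 N

Resolve: ΣF_x = 507 cos 293° + T_B cos 132° + T_C cos 104° = 0.
        ΣF_y = 507 sin 293° + T_B sin 132° + T_C sin 104° = 0.
The known terms sum to (198.1, -466.7) N, so -0.6691 T_B − 0.2419 T_C = -198.1 and 0.7431 T_B + 0.9703 T_C = 466.7.
Solving simultaneously: T_B = 168.9 N, T_C = 351.6 N.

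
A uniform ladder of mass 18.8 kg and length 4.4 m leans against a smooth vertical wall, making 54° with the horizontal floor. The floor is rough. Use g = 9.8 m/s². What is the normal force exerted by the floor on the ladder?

N_floor ≈ 184 N

ΣF_y = 0: N_floor = 18.8×9.8 = 184.24 N.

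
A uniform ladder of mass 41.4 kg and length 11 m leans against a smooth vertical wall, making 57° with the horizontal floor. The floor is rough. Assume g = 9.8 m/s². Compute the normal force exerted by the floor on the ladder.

N_floor ≈ 406 N

ΣF_y = 0: N_floor = 41.4×9.8 = 405.72 N.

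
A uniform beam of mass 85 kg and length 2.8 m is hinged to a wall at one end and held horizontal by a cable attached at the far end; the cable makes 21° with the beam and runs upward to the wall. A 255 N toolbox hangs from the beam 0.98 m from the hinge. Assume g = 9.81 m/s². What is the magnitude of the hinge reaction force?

|H| ≈ 1440 N

Take torques about the hinge: T sin 21° · 2.8 = 85×9.81×1.4 + 255×0.98 = 1417.3 N·m.
So T = 1417.3 / (0.3584 × 2.8) = 1412.4 N.
ΣF_x = 0: H_x = T cos 21° = 1318.6 N.
ΣF_y = 0: H_y = (85×9.81 + 255) − T sin 21° = 1088.8 − 506.18 = 582.67 N.
|H| = √(H_x² + H_y²) = √((1318.6)² + (582.67)²) = 1441.6 N.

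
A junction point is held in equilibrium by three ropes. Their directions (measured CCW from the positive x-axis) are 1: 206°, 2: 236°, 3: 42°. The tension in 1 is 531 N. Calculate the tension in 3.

T_3 ≈ 1100 N

Resolve: ΣF_x = 531 cos 206° + T_2 cos 236° + T_3 cos 42° = 0.
        ΣF_y = 531 sin 206° + T_2 sin 236° + T_3 sin 42° = 0.
The known terms sum to (-477.3, -232.8) N, so -0.5592 T_2 + 0.7431 T_3 = 477.3 and -0.8290 T_2 + 0.6691 T_3 = 232.8.
Solving simultaneously: T_2 = 605 N, T_3 = 1097 N.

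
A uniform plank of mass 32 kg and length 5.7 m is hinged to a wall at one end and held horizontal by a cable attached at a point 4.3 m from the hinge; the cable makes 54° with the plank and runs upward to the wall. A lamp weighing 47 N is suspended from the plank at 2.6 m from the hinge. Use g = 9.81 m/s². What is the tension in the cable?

T ≈ 292 N

Take torques about the hinge: T sin 54° · 4.3 = 32×9.81×2.85 + 47×2.6 = 1016.9 N·m.
So T = 1016.9 / (0.8090 × 4.3) = 292.31 N.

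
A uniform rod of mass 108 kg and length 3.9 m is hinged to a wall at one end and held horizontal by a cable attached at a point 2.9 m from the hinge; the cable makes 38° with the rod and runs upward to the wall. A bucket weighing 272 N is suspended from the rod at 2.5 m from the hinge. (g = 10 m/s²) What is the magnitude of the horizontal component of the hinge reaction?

H_x ≈ 1230 N

Take torques about the hinge: T sin 38° · 2.9 = 108×10×1.95 + 272×2.5 = 2786 N·m.
So T = 2786 / (0.6157 × 2.9) = 1560.4 N.
ΣF_x = 0: H_x = T cos 38° = 1229.6 N.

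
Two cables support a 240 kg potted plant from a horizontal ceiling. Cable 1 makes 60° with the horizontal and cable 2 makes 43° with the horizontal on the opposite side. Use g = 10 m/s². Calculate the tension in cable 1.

T_1 ≈ 1800 N

Weight W = 240 × 10 = 2400 N acts straight down.
Horizontal: T_1 cos 60° = T_2 cos 43°  →  T_2 = 0.6837 T_1.
Vertical: T_1 sin 60° + T_2 sin 43° = 2400.
Substituting the horizontal relation into the vertical equation gives 1.332 T_1 = 2400, so T_1 = 1801 N.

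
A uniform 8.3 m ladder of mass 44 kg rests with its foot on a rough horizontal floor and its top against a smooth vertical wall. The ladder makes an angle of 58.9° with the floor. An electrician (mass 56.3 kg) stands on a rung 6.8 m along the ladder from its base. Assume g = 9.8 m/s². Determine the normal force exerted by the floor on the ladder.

N_floor ≈ 983 N

ΣF_y = 0: N_floor = 44×9.8 + 56.3×9.8 = 982.94 N.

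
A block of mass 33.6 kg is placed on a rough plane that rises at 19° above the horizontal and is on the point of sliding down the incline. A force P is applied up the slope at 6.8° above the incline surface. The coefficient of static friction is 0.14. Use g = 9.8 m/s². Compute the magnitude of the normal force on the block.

On the verge of sliding down the incline, friction equals μN and acts up the slope.
Perpendicular: N + P sin 6.8° = W cos 19° = 311.3 N.
Along incline: P cos 6.8° + μN = W sin 19° with W sin 19° = 107.2 N.
Solving the pair for P and N: P = 65.15 N, N = 303.6 N (and f = μN = 42.51 N).

N ≈ 304 N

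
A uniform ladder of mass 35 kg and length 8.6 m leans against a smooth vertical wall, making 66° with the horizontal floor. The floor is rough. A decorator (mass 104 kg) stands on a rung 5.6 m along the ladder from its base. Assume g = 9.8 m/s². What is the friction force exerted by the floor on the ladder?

Torques about the foot: N_wall · 8.6 sin 66° = 35×9.8×4.3 cos 66° + 104×9.8×5.6 cos 66° → N_wall = 371.84 N.
ΣF_x = 0: f_floor = N_wall = 371.84 N.

f ≈ 372 N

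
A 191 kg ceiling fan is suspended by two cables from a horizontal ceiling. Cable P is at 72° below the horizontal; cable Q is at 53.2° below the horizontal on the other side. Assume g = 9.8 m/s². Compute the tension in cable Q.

T_Q ≈ 708 N

Weight W = 191 × 9.8 = 1872 N acts straight down.
Horizontal: T_P cos 72° = T_Q cos 53.2°  →  T_P = 1.938 T_Q.
Vertical: T_P sin 72° + T_Q sin 53.2° = 1872.
Substituting the horizontal relation into the vertical equation gives 2.644 T_Q = 1872, so T_Q = 707.9 N.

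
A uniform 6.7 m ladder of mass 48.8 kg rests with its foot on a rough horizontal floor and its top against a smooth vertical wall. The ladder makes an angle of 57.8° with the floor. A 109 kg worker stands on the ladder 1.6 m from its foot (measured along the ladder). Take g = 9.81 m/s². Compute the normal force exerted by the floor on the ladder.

N_floor ≈ 1550 N

ΣF_y = 0: N_floor = 48.8×9.81 + 109×9.81 = 1548 N.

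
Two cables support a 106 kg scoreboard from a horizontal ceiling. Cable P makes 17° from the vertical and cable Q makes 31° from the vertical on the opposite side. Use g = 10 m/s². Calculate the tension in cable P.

Angles from the horizontal: cable P is 90° − 17° = 73°, cable Q is 90° − 31° = 59°.
Weight W = 106 × 10 = 1060 N acts straight down.
Horizontal: T_P cos 73° = T_Q cos 59°  →  T_Q = 0.5677 T_P.
Vertical: T_P sin 73° + T_Q sin 59° = 1060.
Substituting the horizontal relation into the vertical equation gives 1.443 T_P = 1060, so T_P = 734.6 N.

T_P ≈ 735 N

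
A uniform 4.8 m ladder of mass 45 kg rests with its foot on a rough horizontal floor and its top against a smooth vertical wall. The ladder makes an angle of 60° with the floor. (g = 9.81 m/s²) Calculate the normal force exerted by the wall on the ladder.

Torques about the foot: N_wall · 4.8 sin 60° = 45×9.81×2.4 cos 60° → N_wall = 127.44 N.

N_wall ≈ 127 N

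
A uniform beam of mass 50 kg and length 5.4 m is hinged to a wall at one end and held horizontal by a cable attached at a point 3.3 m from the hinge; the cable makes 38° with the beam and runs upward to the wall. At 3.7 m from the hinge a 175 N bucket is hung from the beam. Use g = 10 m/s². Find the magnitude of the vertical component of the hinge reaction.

|H_y| ≈ 69.7 N

Take torques about the hinge: T sin 38° · 3.3 = 50×10×2.7 + 175×3.7 = 1997.5 N·m.
So T = 1997.5 / (0.6157 × 3.3) = 983.18 N.
ΣF_y = 0: H_y = (50×10 + 175) − T sin 38° = 675 − 605.3 = 69.697 N.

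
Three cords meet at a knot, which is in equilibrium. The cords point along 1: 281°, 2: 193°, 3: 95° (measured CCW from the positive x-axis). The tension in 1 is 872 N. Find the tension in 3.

T_3 ≈ 880 N

Resolve: ΣF_x = 872 cos 281° + T_2 cos 193° + T_3 cos 95° = 0.
        ΣF_y = 872 sin 281° + T_2 sin 193° + T_3 sin 95° = 0.
The known terms sum to (166.4, -856) N, so -0.9744 T_2 − 0.0872 T_3 = -166.4 and -0.2250 T_2 + 0.9962 T_3 = 856.
Solving simultaneously: T_2 = 92.04 N, T_3 = 880 N.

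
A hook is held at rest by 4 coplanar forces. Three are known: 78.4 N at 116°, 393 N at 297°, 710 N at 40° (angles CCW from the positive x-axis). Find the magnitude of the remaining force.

F ≈ 710 N

Sum the known components: ΣF_x = 687.9 N, ΣF_y = 176.7 N.
For equilibrium the remaining force must supply (−ΣF_x, −ΣF_y) = (-687.9, -176.7) N.
Magnitude = √((-687.9)² + (-176.7)²) = 710.3 N; direction = atan2(-176.7, -687.9) = 194.4°.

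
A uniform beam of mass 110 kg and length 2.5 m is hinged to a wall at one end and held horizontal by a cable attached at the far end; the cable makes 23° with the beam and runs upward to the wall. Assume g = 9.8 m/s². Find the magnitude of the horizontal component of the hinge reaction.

H_x ≈ 1270 N

Take torques about the hinge: T sin 23° · 2.5 = 110×9.8×1.25 = 1347.5 N·m.
So T = 1347.5 / (0.3907 × 2.5) = 1379.5 N.
ΣF_x = 0: H_x = T cos 23° = 1269.8 N.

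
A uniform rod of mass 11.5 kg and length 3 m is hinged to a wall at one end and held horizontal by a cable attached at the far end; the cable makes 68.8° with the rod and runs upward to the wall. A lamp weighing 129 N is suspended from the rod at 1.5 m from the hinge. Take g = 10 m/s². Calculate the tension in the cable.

T ≈ 131 N

Take torques about the hinge: T sin 68.8° · 3 = 11.5×10×1.5 + 129×1.5 = 366 N·m.
So T = 366 / (0.9323 × 3) = 130.86 N.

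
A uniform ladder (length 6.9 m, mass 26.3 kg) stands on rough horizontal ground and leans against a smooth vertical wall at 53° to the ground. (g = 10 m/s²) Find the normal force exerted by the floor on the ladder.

ΣF_y = 0: N_floor = 26.3×10 = 263 N.

N_floor ≈ 263 N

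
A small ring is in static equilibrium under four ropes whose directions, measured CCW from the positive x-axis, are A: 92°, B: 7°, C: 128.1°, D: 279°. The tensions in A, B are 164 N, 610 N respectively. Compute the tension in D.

T_D ≈ 1270 N

Resolve: ΣF_x = 164 cos 92° + 610 cos 7° + T_C cos 128.1° + T_D cos 279° = 0.
        ΣF_y = 164 sin 92° + 610 sin 7° + T_C sin 128.1° + T_D sin 279° = 0.
The known terms sum to (599.7, 238.2) N, so -0.6170 T_C + 0.1564 T_D = -599.7 and 0.7869 T_C − 0.9877 T_D = -238.2.
Solving simultaneously: T_C = 1295 N, T_D = 1273 N.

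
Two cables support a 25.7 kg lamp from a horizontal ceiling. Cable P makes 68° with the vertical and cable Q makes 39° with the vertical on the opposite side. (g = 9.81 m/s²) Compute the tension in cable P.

Angles from the horizontal: cable P is 90° − 68° = 22°, cable Q is 90° − 39° = 51°.
Weight W = 25.7 × 9.81 = 252.1 N acts straight down.
Horizontal: T_P cos 22° = T_Q cos 51°  →  T_Q = 1.473 T_P.
Vertical: T_P sin 22° + T_Q sin 51° = 252.1.
Substituting the horizontal relation into the vertical equation gives 1.52 T_P = 252.1, so T_P = 165.9 N.

T_P ≈ 166 N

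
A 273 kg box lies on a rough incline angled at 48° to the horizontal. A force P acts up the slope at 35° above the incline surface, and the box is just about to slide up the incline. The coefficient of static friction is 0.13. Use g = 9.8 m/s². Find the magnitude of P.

On the verge of sliding up the incline, friction equals μN and acts down the slope.
Perpendicular: N + P sin 35° = W cos 48° = 1790 N.
Along incline: P cos 35° = W sin 48° + μN  with W sin 48° = 1988 N.
Solving the pair for P and N: P = 2485 N, N = 364.8 N (and f = μN = 47.43 N).

P ≈ 2490 N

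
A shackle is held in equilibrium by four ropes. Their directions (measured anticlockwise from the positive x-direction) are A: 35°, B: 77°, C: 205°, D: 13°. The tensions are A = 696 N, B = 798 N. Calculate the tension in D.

T_D ≈ 3610 N

Resolve: ΣF_x = 696 cos 35° + 798 cos 77° + T_C cos 205° + T_D cos 13° = 0.
        ΣF_y = 696 sin 35° + 798 sin 77° + T_C sin 205° + T_D sin 13° = 0.
The known terms sum to (749.6, 1177) N, so -0.9063 T_C + 0.9744 T_D = -749.6 and -0.4226 T_C + 0.2250 T_D = -1177.
Solving simultaneously: T_C = 4704 N, T_D = 3606 N.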